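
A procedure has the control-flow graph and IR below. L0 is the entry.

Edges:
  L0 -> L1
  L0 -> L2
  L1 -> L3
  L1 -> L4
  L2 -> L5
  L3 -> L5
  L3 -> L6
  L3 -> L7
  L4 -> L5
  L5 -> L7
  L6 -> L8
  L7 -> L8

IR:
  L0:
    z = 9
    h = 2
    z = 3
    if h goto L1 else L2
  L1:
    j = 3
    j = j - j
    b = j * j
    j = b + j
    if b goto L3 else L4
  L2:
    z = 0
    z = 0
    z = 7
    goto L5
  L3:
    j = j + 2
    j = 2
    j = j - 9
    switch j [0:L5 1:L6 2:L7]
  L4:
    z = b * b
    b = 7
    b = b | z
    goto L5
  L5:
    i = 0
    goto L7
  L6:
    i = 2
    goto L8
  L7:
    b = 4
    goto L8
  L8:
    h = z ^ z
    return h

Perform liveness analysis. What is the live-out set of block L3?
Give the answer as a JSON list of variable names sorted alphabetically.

def/use:
  L0: def={h,z} ue=∅
  L1: def={b,j} ue=∅
  L2: def={z} ue=∅
  L3: def={j} ue={j}
  L4: def={b,z} ue={b}
  L5: def={i} ue=∅
  L6: def={i} ue=∅
  L7: def={b} ue=∅
  L8: def={h} ue={z}

Liveness:
  live L0: ∅→{z}
  live L1: {z}→{b,j,z}
  live L2: ∅→{z}
  live L3: {j,z}→{z}
  live L4: {b}→{z}
  live L5: {z}→{z}
  live L6: {z}→{z}
  live L7: {z}→{z}
  live L8: {z}→∅

live-out(L3) = ["z"]

Answer: ["z"]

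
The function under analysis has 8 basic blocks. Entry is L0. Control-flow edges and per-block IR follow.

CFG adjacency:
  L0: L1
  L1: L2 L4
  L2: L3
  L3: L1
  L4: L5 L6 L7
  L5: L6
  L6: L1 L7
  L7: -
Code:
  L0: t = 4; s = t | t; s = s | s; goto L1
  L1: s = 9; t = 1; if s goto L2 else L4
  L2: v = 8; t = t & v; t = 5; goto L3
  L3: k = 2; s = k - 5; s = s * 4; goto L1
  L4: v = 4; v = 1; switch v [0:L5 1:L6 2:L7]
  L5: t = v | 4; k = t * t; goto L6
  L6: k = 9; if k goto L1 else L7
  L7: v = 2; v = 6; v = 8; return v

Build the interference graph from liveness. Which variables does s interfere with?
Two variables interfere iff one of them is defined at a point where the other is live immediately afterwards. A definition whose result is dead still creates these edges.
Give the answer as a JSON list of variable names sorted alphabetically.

Answer: ["t"]

Working:
Per-block:
  L0: def={s,t} ue=∅
  L1: def={s,t} ue=∅
  L2: def={t,v} ue={t}
  L3: def={k,s} ue=∅
  L4: def={v} ue=∅
  L5: def={k,t} ue={v}
  L6: def={k} ue=∅
  L7: def={v} ue=∅

Live sets:
  L0 li=∅ lo=∅
  L1 li=∅ lo={t}
  L2 li={t} lo=∅
  L3 li=∅ lo=∅
  L4 li=∅ lo={v}
  L5 li={v} lo=∅
  L6 li=∅ lo=∅
  L7 li=∅ lo=∅

Conflict graph:
  k: ∅
  s: {t}
  t: {s,v}
  v: {t}

N(s) = ["t"]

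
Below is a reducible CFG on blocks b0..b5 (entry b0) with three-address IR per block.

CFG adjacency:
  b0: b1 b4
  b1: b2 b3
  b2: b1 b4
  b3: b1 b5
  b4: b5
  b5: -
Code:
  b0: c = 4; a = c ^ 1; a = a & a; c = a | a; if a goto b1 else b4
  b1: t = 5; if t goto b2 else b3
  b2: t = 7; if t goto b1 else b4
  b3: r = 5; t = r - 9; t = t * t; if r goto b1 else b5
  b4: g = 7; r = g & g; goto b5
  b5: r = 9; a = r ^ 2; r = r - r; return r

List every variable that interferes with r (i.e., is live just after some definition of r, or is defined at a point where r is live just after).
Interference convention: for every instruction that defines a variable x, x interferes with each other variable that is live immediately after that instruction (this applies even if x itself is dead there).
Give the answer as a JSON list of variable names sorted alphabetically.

Per-block:
  b0: {a,c} / ∅
  b1: {t} / ∅
  b2: {t} / ∅
  b3: {r,t} / ∅
  b4: {g,r} / ∅
  b5: {a,r} / ∅

Liveness:
  live b0: ∅→∅
  live b1: ∅→∅
  live b2: ∅→∅
  live b3: ∅→∅
  live b4: ∅→∅
  live b5: ∅→∅

Interfere edges:
  a: {c,r}
  c: {a}
  g: ∅
  r: {a,t}
  t: {r}

N(r) = ["a", "t"]

Answer: ["a", "t"]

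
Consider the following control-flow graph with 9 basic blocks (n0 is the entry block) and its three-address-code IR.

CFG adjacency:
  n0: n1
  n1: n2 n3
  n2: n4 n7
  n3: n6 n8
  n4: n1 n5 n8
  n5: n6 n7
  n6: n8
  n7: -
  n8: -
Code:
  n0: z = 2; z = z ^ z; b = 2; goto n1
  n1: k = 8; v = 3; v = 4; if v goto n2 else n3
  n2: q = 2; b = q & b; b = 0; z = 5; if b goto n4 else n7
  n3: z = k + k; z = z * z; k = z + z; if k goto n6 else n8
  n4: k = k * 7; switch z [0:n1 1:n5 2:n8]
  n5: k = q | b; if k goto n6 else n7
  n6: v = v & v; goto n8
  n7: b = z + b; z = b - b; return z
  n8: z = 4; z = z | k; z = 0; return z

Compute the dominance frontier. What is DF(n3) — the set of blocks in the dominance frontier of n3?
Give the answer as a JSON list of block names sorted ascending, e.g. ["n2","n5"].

Answer: ["n6", "n8"]

Analysis:
idom tree: n1←n0 n2←n1 n3←n1 n4←n2 n5←n4 n6←n1 n7←n2 n8←n1
Join-block Dom:
  n1: preds {n0,n4}: {n0} ∩ {n0,n1,n2,n4} = {n0}; idom=n0
  n6: preds {n3,n5}: {n0,n1,n3} ∩ {n0,n1,n2,n4,n5} = {n0,n1}; idom=n1
  n7: preds {n2,n5}: {n0,n1,n2} ∩ {n0,n1,n2,n4,n5} = {n0,n1,n2}; idom=n2
  n8: preds {n3,n4,n6}: {n0,n1,n3} ∩ {n0,n1,n2,n4} ∩ {n0,n1,n6} = {n0,n1}; idom=n1

DF walk-up:
  n1←n0: walk · to n0
  n1←n4: walk n4→n2→n1 to n0
  n6←n3: walk n3 to n1
  n6←n5: walk n5→n4→n2 to n1
  n7←n2: walk · to n2
  n7←n5: walk n5→n4 to n2
  n8←n3: walk n3 to n1
  n8←n4: walk n4→n2 to n1
  n8←n6: walk n6 to n1
  DF(n0)=∅
  DF(n1)={n1}
  DF(n2)={n1,n6,n8}
  DF(n3)={n6,n8}
  DF(n4)={n1,n6,n7,n8}
  DF(n5)={n6,n7}
  DF(n6)={n8}
  DF(n7)=∅
  DF(n8)=∅

DF(n3) = ["n6", "n8"]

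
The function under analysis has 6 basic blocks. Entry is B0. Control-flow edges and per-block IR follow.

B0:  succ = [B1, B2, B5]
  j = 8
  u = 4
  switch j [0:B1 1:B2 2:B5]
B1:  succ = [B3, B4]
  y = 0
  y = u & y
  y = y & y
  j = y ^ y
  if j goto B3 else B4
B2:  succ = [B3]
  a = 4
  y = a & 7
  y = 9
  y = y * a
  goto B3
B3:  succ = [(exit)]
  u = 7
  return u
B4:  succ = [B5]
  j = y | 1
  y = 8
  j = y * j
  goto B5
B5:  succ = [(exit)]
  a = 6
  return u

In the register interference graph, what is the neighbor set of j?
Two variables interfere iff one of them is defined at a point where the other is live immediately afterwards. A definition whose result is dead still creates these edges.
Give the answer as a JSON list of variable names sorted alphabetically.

Answer: ["u", "y"]

Working:
Per-block:
  B0 def {j,u} use ∅
  B1 def {j,y} use {u}
  B2 def {a,y} use ∅
  B3 def {u} use ∅
  B4 def {j,y} use {y}
  B5 def {a} use {u}

Backward fixpoint:
  live B0: ∅→{u}
  live B1: {u}→{u,y}
  live B2: ∅→∅
  live B3: ∅→∅
  live B4: {u,y}→{u}
  live B5: {u}→∅

Conflict graph:
  a↔{u,y}
  j↔{u,y}
  u↔{a,j,y}
  y↔{a,j,u}

N(j) = ["u", "y"]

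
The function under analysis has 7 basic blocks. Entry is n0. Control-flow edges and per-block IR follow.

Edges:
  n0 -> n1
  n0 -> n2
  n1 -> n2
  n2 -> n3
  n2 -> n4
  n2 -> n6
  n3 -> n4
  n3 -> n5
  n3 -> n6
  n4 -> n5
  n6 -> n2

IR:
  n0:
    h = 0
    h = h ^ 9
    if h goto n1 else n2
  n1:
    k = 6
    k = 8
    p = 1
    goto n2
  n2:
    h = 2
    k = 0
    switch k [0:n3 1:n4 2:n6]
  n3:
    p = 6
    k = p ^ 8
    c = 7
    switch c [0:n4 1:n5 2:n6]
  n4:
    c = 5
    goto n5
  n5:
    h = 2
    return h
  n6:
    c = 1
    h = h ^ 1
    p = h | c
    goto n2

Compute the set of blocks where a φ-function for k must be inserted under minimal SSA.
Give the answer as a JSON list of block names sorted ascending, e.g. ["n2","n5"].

idom tree: n1←n0 n2←n0 n3←n2 n4←n2 n5←n2 n6←n2
Dom∩ at merges:
  n2: preds {n0,n1,n6}: {n0} ∩ {n0,n1} ∩ {n0,n2,n6} = {n0}; idom=n0
  n4: preds {n2,n3}: {n0,n2} ∩ {n0,n2,n3} = {n0,n2}; idom=n2
  n5: preds {n3,n4}: {n0,n2,n3} ∩ {n0,n2,n4} = {n0,n2}; idom=n2
  n6: preds {n2,n3}: {n0,n2} ∩ {n0,n2,n3} = {n0,n2}; idom=n2

DF walk-up:
  join n2 pred n0: · stop@n0
  join n2 pred n1: n1 stop@n0
  join n2 pred n6: n6→n2 stop@n0
  join n4 pred n2: · stop@n2
  join n4 pred n3: n3 stop@n2
  join n5 pred n3: n3 stop@n2
  join n5 pred n4: n4 stop@n2
  join n6 pred n2: · stop@n2
  join n6 pred n3: n3 stop@n2
  n0 → ∅
  n1 → {n2}
  n2 → {n2}
  n3 → {n4,n5,n6}
  n4 → {n5}
  n5 → ∅
  n6 → {n2}

φ for k: defs {n1,n2,n3}
  DF⁺ = {n2,n4,n5,n6}

Answer: ["n2", "n4", "n5", "n6"]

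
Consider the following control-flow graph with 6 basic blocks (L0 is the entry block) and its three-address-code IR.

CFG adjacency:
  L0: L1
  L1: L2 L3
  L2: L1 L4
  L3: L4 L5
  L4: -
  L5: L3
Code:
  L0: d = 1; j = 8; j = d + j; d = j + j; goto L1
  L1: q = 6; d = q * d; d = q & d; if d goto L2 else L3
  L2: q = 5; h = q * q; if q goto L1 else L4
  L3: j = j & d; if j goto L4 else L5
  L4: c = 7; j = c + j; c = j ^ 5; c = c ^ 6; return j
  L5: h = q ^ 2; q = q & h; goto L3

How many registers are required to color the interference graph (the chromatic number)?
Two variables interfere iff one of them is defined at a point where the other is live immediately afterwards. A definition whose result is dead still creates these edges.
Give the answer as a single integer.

Answer: 4

Analysis:
Block summaries:
  L0: {d,j} / ∅
  L1: {d,q} / {d}
  L2: {h,q} / ∅
  L3: {j} / {d,j}
  L4: {c,j} / {j}
  L5: {h,q} / {q}

Live sets:
  L0: in=∅ out={d,j}
  L1: in={d,j} out={d,j,q}
  L2: in={d,j} out={d,j}
  L3: in={d,j,q} out={d,j,q}
  L4: in={j} out=∅
  L5: in={d,j,q} out={d,j,q}

Interference:
  c↔{j}
  d↔{h,j,q}
  h↔{d,j,q}
  j↔{c,d,h,q}
  q↔{d,h,j}

Registers:
  {d,h,j,q} pairwise interfere (4-clique) ⇒ χ ≥ 4
  assign c→r1 d→r1 h→r2 j→r0 q→r3 — no edge inside a register ⇒ χ ≤ 4
  χ = 4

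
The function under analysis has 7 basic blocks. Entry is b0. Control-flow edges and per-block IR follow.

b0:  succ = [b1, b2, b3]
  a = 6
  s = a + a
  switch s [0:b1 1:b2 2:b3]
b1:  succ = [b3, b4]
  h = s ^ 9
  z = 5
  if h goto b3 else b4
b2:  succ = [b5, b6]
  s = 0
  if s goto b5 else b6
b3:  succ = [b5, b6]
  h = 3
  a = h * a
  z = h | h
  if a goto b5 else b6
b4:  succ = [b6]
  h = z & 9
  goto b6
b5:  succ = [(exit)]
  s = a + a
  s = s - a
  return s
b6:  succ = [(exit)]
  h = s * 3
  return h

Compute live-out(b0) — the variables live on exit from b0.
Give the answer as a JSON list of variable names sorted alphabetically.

Answer: ["a", "s"]

Analysis:
Block summaries:
  b0: {a,s} / ∅
  b1: {h,z} / {s}
  b2: {s} / ∅
  b3: {a,h,z} / {a}
  b4: {h} / {z}
  b5: {s} / {a}
  b6: {h} / {s}

Live sets:
  live b0: ∅→{a,s}
  live b1: {a,s}→{a,s,z}
  live b2: {a}→{a,s}
  live b3: {a,s}→{a,s}
  live b4: {s,z}→{s}
  live b5: {a}→∅
  live b6: {s}→∅

live-out(b0) = ["a", "s"]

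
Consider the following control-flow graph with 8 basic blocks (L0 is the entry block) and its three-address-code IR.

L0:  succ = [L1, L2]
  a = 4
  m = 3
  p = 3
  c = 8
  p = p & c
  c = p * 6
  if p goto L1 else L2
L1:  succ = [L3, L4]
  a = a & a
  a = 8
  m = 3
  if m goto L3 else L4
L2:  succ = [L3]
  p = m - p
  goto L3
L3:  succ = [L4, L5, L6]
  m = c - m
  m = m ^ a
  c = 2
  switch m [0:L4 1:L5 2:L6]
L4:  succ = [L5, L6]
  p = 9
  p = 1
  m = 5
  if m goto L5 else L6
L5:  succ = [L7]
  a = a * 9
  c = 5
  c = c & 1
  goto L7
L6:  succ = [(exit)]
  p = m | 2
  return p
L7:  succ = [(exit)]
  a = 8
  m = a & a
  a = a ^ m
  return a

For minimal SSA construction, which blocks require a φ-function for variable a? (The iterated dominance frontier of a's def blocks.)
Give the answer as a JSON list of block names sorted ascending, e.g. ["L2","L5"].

Answer: ["L3", "L4", "L5", "L6"]

Analysis:
idom tree: L1←L0 L2←L0 L3←L0 L4←L0 L5←L0 L6←L0 L7←L5
Dom∩ at merges:
  L3: preds {L1,L2}: {L0,L1} ∩ {L0,L2} = {L0}; idom=L0
  L4: preds {L1,L3}: {L0,L1} ∩ {L0,L3} = {L0}; idom=L0
  L5: preds {L3,L4}: {L0,L3} ∩ {L0,L4} = {L0}; idom=L0
  L6: preds {L3,L4}: {L0,L3} ∩ {L0,L4} = {L0}; idom=L0

Frontier:
  join L3 pred L1: L1 stop@L0
  join L3 pred L2: L2 stop@L0
  join L4 pred L1: L1 stop@L0
  join L4 pred L3: L3 stop@L0
  join L5 pred L3: L3 stop@L0
  join L5 pred L4: L4 stop@L0
  join L6 pred L3: L3 stop@L0
  join L6 pred L4: L4 stop@L0
  L0 → ∅
  L1 → {L3,L4}
  L2 → {L3}
  L3 → {L4,L5,L6}
  L4 → {L5,L6}
  L5 → ∅
  L6 → ∅
  L7 → ∅

φ for a: defs {L0,L1,L5,L7}
  DF⁺ = {L3,L4,L5,L6}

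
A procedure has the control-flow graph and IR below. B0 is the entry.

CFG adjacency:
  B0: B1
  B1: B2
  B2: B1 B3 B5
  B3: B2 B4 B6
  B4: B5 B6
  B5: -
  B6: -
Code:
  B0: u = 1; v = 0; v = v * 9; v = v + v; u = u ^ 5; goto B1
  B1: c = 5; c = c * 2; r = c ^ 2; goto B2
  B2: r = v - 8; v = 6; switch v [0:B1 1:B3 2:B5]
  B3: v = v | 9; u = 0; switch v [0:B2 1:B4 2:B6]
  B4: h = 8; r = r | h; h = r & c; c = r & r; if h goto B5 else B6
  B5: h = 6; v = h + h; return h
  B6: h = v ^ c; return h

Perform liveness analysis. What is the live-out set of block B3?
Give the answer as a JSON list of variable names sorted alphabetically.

Per-block:
  B0: def={u,v} ue=∅
  B1: def={c,r} ue=∅
  B2: def={r,v} ue={v}
  B3: def={u,v} ue={v}
  B4: def={c,h,r} ue={c,r}
  B5: def={h,v} ue=∅
  B6: def={h} ue={c,v}

Live sets:
  live B0: ∅→{v}
  live B1: {v}→{c,v}
  live B2: {c,v}→{c,r,v}
  live B3: {c,r,v}→{c,r,v}
  live B4: {c,r,v}→{c,v}
  live B5: ∅→∅
  live B6: {c,v}→∅

live-out(B3) = ["c", "r", "v"]

Answer: ["c", "r", "v"]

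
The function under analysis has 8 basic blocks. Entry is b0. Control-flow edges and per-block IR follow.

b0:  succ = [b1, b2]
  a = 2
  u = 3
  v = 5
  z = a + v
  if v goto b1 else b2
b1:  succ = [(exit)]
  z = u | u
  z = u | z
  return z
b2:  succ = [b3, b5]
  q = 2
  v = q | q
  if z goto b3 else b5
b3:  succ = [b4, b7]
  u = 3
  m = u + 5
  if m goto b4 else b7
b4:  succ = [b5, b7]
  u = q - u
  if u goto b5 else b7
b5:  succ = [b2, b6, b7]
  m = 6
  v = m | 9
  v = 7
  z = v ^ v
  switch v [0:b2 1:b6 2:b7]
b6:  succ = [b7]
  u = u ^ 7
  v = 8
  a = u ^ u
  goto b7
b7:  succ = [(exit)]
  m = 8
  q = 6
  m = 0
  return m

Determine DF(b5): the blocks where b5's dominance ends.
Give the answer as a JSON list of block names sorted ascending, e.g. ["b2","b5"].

Answer: ["b2", "b7"]

Derivation:
idom tree: b1←b0 b2←b0 b3←b2 b4←b3 b5←b2 b6←b5 b7←b2
Join-block Dom:
  b2: preds {b0,b5}: {b0} ∩ {b0,b2,b5} = {b0}; idom=b0
  b5: preds {b2,b4}: {b0,b2} ∩ {b0,b2,b3,b4} = {b0,b2}; idom=b2
  b7: preds {b3,b4,b5,b6}: {b0,b2,b3} ∩ {b0,b2,b3,b4} ∩ {b0,b2,b5} ∩ {b0,b2,b5,b6} = {b0,b2}; idom=b2

Frontier:
  b2←b0: walk · to b0
  b2←b5: walk b5→b2 to b0
  b5←b2: walk · to b2
  b5←b4: walk b4→b3 to b2
  b7←b3: walk b3 to b2
  b7←b4: walk b4→b3 to b2
  b7←b5: walk b5 to b2
  b7←b6: walk b6→b5 to b2
  b0 → ∅
  b1 → ∅
  b2 → {b2}
  b3 → {b5,b7}
  b4 → {b5,b7}
  b5 → {b2,b7}
  b6 → {b7}
  b7 → ∅

DF(b5) = ["b2", "b7"]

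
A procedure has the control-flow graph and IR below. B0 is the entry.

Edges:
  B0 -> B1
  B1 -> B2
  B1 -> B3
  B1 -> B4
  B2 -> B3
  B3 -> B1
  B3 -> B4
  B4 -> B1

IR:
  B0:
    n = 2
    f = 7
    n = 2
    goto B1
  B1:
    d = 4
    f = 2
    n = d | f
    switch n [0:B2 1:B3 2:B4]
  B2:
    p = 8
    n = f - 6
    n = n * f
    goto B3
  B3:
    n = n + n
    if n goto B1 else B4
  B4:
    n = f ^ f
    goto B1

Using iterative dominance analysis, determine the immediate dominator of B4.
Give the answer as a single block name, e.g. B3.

Answer: B1

Analysis:
idom tree: B1←B0 B2←B1 B3←B1 B4←B1
Dom∩ at merges:
  B1: preds {B0,B3,B4}: {B0} ∩ {B0,B1,B3} ∩ {B0,B1,B4} = {B0}; idom=B0
  B3: preds {B1,B2}: {B0,B1} ∩ {B0,B1,B2} = {B0,B1}; idom=B1
  B4: preds {B1,B3}: {B0,B1} ∩ {B0,B1,B3} = {B0,B1}; idom=B1

idom(B4) = B1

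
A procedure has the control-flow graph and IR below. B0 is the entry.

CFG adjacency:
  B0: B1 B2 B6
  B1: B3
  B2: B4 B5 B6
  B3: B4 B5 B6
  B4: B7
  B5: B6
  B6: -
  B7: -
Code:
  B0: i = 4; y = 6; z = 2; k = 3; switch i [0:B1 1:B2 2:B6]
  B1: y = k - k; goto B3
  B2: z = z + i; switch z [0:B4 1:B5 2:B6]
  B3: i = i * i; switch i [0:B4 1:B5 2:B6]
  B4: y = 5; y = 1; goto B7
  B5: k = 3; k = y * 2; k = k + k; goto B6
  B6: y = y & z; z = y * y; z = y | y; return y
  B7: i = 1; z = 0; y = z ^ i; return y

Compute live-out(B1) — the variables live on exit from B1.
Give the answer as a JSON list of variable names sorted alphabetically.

Block summaries:
  B0: def={i,k,y,z} ue=∅
  B1: def={y} ue={k}
  B2: def={z} ue={i,z}
  B3: def={i} ue={i}
  B4: def={y} ue=∅
  B5: def={k} ue={y}
  B6: def={y,z} ue={y,z}
  B7: def={i,y,z} ue=∅

Live sets:
  B0 li=∅ lo={i,k,y,z}
  B1 li={i,k,z} lo={i,y,z}
  B2 li={i,y,z} lo={y,z}
  B3 li={i,y,z} lo={y,z}
  B4 li=∅ lo=∅
  B5 li={y,z} lo={y,z}
  B6 li={y,z} lo=∅
  B7 li=∅ lo=∅

live-out(B1) = ["i", "y", "z"]

Answer: ["i", "y", "z"]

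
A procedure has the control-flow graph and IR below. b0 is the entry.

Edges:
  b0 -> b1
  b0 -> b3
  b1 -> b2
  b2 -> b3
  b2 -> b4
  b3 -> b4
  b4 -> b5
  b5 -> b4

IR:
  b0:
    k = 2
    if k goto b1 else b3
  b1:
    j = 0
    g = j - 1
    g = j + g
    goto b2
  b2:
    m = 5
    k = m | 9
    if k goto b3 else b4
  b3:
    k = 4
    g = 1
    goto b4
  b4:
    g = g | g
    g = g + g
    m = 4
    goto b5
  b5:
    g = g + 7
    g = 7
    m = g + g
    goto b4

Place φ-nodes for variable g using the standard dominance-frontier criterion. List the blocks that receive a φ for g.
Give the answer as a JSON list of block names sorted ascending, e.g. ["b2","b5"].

Answer: ["b3", "b4"]

Derivation:
idom tree: b1←b0 b2←b1 b3←b0 b4←b0 b5←b4
Dom at joins:
  b3: preds {b0,b2}: {b0} ∩ {b0,b1,b2} = {b0}; idom=b0
  b4: preds {b2,b3,b5}: {b0,b1,b2} ∩ {b0,b3} ∩ {b0,b4,b5} = {b0}; idom=b0

Frontier:
  b3←b0: walk · to b0
  b3←b2: walk b2→b1 to b0
  b4←b2: walk b2→b1 to b0
  b4←b3: walk b3 to b0
  b4←b5: walk b5→b4 to b0
  b0: DF=∅
  b1: DF={b3,b4}
  b2: DF={b3,b4}
  b3: DF={b4}
  b4: DF={b4}
  b5: DF={b4}

φ for g: defs {b1,b3,b4,b5}
  DF⁺ = {b3,b4}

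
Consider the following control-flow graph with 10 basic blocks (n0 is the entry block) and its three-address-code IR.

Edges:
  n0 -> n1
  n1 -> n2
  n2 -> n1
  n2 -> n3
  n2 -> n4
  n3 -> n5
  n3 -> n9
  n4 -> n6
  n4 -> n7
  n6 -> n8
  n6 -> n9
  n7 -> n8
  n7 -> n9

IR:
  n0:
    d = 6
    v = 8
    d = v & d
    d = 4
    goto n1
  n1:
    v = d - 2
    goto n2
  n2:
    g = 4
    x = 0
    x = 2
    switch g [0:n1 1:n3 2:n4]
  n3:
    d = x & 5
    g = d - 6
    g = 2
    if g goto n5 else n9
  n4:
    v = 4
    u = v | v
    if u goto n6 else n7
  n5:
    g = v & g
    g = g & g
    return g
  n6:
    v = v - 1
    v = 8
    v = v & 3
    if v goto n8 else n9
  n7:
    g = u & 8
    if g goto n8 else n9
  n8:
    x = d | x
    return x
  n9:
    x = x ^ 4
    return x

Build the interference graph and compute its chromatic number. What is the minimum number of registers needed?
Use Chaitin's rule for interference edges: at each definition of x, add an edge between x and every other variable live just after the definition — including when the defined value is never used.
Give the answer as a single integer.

Block summaries:
  n0: def={d,v} ue=∅
  n1: def={v} ue={d}
  n2: def={g,x} ue=∅
  n3: def={d,g} ue={x}
  n4: def={u,v} ue=∅
  n5: def={g} ue={g,v}
  n6: def={v} ue={v}
  n7: def={g} ue={u}
  n8: def={x} ue={d,x}
  n9: def={x} ue={x}

Liveness:
  n0 li=∅ lo={d}
  n1 li={d} lo={d,v}
  n2 li={d,v} lo={d,v,x}
  n3 li={v,x} lo={g,v,x}
  n4 li={d,x} lo={d,u,v,x}
  n5 li={g,v} lo=∅
  n6 li={d,v,x} lo={d,x}
  n7 li={d,u,x} lo={d,x}
  n8 li={d,x} lo=∅
  n9 li={x} lo=∅

Interfere edges:
  d — {g,u,v,x}
  g — {d,v,x}
  u — {d,v,x}
  v — {d,g,u,x}
  x — {d,g,u,v}

Chromatic number:
  {d,g,v,x} pairwise interfere (4-clique) ⇒ χ ≥ 4
  4-colouring: r0={d}  r1={v}  r2={x}  r3={g,u}
  χ = 4

Answer: 4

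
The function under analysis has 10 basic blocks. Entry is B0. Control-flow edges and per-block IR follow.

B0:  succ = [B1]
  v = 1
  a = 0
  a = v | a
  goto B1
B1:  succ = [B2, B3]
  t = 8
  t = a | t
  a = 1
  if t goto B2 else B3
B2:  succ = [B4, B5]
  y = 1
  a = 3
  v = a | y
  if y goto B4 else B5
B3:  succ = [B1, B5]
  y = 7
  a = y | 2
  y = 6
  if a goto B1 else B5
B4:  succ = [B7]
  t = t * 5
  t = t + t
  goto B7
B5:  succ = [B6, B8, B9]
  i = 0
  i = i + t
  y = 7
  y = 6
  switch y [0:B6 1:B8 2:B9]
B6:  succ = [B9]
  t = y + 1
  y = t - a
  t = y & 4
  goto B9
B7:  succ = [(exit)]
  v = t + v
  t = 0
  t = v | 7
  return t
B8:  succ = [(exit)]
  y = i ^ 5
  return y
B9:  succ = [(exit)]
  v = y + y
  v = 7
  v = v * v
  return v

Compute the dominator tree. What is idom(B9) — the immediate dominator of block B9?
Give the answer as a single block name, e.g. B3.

idom tree: B1←B0 B2←B1 B3←B1 B4←B2 B5←B1 B6←B5 B7←B4 B8←B5 B9←B5
Join-block Dom:
  B1: preds {B0,B3}: {B0} ∩ {B0,B1,B3} = {B0}; idom=B0
  B5: preds {B2,B3}: {B0,B1,B2} ∩ {B0,B1,B3} = {B0,B1}; idom=B1
  B9: preds {B5,B6}: {B0,B1,B5} ∩ {B0,B1,B5,B6} = {B0,B1,B5}; idom=B5

idom(B9) = B5

Answer: B5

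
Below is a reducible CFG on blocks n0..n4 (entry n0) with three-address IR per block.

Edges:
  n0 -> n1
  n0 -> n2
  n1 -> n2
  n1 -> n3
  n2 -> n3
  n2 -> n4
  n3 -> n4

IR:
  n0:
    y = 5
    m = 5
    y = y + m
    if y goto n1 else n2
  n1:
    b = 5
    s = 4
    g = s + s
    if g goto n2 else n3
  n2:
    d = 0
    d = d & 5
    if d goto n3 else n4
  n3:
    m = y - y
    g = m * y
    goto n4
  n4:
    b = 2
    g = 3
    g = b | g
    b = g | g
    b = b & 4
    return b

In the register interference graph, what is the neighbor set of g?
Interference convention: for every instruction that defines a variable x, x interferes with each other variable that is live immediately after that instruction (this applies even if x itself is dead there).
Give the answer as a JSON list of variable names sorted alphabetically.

Per-block:
  n0: def={m,y} ue=∅
  n1: def={b,g,s} ue=∅
  n2: def={d} ue=∅
  n3: def={g,m} ue={y}
  n4: def={b,g} ue=∅

Liveness:
  n0: in=∅ out={y}
  n1: in={y} out={y}
  n2: in={y} out={y}
  n3: in={y} out=∅
  n4: in=∅ out=∅

Interfere edges:
  b↔{g,y}
  d↔{y}
  g↔{b,y}
  m↔{y}
  s↔{y}
  y↔{b,d,g,m,s}

N(g) = ["b", "y"]

Answer: ["b", "y"]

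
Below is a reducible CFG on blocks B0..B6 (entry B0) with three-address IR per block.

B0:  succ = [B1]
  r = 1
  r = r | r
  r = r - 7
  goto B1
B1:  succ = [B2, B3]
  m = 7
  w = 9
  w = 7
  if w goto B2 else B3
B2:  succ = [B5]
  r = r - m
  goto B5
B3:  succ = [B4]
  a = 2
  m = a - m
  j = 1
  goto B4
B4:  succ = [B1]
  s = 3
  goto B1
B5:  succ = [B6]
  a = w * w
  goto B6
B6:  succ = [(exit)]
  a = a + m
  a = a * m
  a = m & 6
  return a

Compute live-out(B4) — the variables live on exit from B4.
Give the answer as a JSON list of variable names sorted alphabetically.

def/use:
  B0: def={r} ue=∅
  B1: def={m,w} ue=∅
  B2: def={r} ue={m,r}
  B3: def={a,j,m} ue={m}
  B4: def={s} ue=∅
  B5: def={a} ue={w}
  B6: def={a} ue={a,m}

Liveness:
  live B0: ∅→{r}
  live B1: {r}→{m,r,w}
  live B2: {m,r,w}→{m,w}
  live B3: {m,r}→{r}
  live B4: {r}→{r}
  live B5: {m,w}→{a,m}
  live B6: {a,m}→∅

live-out(B4) = ["r"]

Answer: ["r"]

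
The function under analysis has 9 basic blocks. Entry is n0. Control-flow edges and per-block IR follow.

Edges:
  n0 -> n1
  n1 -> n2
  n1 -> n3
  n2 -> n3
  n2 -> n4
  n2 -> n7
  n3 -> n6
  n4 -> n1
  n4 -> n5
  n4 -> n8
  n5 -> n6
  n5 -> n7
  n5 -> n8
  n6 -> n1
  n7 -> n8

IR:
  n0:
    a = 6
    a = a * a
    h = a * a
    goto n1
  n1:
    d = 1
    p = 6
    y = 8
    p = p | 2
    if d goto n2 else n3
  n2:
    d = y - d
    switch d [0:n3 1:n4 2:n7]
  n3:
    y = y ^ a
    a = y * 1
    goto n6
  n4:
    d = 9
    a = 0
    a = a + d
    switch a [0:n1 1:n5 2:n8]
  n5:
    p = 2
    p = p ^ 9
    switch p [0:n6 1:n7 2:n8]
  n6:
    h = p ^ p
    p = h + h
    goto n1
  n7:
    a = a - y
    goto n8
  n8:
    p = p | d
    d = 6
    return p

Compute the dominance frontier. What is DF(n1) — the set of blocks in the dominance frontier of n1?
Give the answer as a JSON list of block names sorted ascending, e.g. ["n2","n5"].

idom tree: n1←n0 n2←n1 n3←n1 n4←n2 n5←n4 n6←n1 n7←n2 n8←n2
Join-block Dom:
  n1: preds {n0,n4,n6}: {n0} ∩ {n0,n1,n2,n4} ∩ {n0,n1,n6} = {n0}; idom=n0
  n3: preds {n1,n2}: {n0,n1} ∩ {n0,n1,n2} = {n0,n1}; idom=n1
  n6: preds {n3,n5}: {n0,n1,n3} ∩ {n0,n1,n2,n4,n5} = {n0,n1}; idom=n1
  n7: preds {n2,n5}: {n0,n1,n2} ∩ {n0,n1,n2,n4,n5} = {n0,n1,n2}; idom=n2
  n8: preds {n4,n5,n7}: {n0,n1,n2,n4} ∩ {n0,n1,n2,n4,n5} ∩ {n0,n1,n2,n7} = {n0,n1,n2}; idom=n2

DF walk-up:
  n1←n0: walk · to n0
  n1←n4: walk n4→n2→n1 to n0
  n1←n6: walk n6→n1 to n0
  n3←n1: walk · to n1
  n3←n2: walk n2 to n1
  n6←n3: walk n3 to n1
  n6←n5: walk n5→n4→n2 to n1
  n7←n2: walk · to n2
  n7←n5: walk n5→n4 to n2
  n8←n4: walk n4 to n2
  n8←n5: walk n5→n4 to n2
  n8←n7: walk n7 to n2
  n0 → ∅
  n1 → {n1}
  n2 → {n1,n3,n6}
  n3 → {n6}
  n4 → {n1,n6,n7,n8}
  n5 → {n6,n7,n8}
  n6 → {n1}
  n7 → {n8}
  n8 → ∅

DF(n1) = ["n1"]

Answer: ["n1"]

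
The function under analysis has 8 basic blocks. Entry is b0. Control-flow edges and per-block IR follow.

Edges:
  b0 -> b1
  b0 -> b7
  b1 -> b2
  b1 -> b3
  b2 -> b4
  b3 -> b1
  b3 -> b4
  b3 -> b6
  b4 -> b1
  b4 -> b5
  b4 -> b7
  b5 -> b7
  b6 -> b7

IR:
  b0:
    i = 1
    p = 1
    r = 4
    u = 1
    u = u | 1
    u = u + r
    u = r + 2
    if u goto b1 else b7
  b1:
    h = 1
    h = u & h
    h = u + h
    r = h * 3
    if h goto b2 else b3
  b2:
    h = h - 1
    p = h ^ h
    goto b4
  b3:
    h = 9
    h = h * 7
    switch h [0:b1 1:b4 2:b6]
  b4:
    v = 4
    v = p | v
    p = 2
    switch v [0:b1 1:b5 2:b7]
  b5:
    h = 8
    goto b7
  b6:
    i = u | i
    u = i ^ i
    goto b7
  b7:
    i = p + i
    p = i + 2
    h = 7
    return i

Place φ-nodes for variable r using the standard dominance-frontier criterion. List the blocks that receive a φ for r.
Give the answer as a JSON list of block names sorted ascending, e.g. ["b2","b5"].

Answer: ["b1", "b7"]

Working:
idom tree: b1←b0 b2←b1 b3←b1 b4←b1 b5←b4 b6←b3 b7←b0
Dom at joins:
  b1: preds {b0,b3,b4}: {b0} ∩ {b0,b1,b3} ∩ {b0,b1,b4} = {b0}; idom=b0
  b4: preds {b2,b3}: {b0,b1,b2} ∩ {b0,b1,b3} = {b0,b1}; idom=b1
  b7: preds {b0,b4,b5,b6}: {b0} ∩ {b0,b1,b4} ∩ {b0,b1,b4,b5} ∩ {b0,b1,b3,b6} = {b0}; idom=b0

DF derivation:
  b1←b0: walk · to b0
  b1←b3: walk b3→b1 to b0
  b1←b4: walk b4→b1 to b0
  b4←b2: walk b2 to b1
  b4←b3: walk b3 to b1
  b7←b0: walk · to b0
  b7←b4: walk b4→b1 to b0
  b7←b5: walk b5→b4→b1 to b0
  b7←b6: walk b6→b3→b1 to b0
  DF(b0)=∅
  DF(b1)={b1,b7}
  DF(b2)={b4}
  DF(b3)={b1,b4,b7}
  DF(b4)={b1,b7}
  DF(b5)={b7}
  DF(b6)={b7}
  DF(b7)=∅

φ for r: defs {b0,b1}
  DF⁺ = {b1,b7}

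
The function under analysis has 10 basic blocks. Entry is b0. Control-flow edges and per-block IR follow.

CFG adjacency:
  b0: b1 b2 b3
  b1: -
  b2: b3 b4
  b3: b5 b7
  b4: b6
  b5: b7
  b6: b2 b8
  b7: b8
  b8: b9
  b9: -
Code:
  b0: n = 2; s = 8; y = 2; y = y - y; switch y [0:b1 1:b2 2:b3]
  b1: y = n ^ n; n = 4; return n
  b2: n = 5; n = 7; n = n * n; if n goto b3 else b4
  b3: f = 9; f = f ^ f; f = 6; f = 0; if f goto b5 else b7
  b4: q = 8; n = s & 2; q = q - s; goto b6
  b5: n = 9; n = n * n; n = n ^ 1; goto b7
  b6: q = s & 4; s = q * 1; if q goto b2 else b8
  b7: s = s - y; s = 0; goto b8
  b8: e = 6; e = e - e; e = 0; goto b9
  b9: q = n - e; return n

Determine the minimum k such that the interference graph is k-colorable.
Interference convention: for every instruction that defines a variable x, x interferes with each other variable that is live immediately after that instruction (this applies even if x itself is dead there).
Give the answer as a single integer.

Answer: 4

Analysis:
Per-block:
  b0: def={n,s,y} ue=∅
  b1: def={n,y} ue={n}
  b2: def={n} ue=∅
  b3: def={f} ue=∅
  b4: def={n,q} ue={s}
  b5: def={n} ue=∅
  b6: def={q,s} ue={s}
  b7: def={s} ue={s,y}
  b8: def={e} ue=∅
  b9: def={q} ue={e,n}

Liveness:
  live b0: ∅→{n,s,y}
  live b1: {n}→∅
  live b2: {s,y}→{n,s,y}
  live b3: {n,s,y}→{n,s,y}
  live b4: {s,y}→{n,s,y}
  live b5: {s,y}→{n,s,y}
  live b6: {n,s,y}→{n,s,y}
  live b7: {n,s,y}→{n}
  live b8: {n}→{e,n}
  live b9: {e,n}→∅

Conflict graph:
  e↔{n}
  f↔{n,s,y}
  n↔{e,f,q,s,y}
  q↔{n,s,y}
  s↔{f,n,q,y}
  y↔{f,n,q,s}

Colouring:
  clique {f,n,s,y} ⇒ need ≥ 4
  4-colouring: R0={n}  R1={e,s}  R2={y}  R3={f,q}
  χ = 4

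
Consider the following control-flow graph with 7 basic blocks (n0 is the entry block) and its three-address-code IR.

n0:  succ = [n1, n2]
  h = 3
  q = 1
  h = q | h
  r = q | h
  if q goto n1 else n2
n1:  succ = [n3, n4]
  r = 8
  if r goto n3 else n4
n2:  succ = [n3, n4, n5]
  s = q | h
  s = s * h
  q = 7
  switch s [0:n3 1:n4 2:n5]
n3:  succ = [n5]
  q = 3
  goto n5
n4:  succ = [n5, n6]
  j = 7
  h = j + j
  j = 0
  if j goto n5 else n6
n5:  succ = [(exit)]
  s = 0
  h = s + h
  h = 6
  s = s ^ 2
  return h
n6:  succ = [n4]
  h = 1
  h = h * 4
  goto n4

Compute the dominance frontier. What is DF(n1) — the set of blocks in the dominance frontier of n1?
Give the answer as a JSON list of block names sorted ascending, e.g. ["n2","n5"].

Answer: ["n3", "n4"]

Analysis:
idom tree: n1←n0 n2←n0 n3←n0 n4←n0 n5←n0 n6←n4
Dom at joins:
  n3: preds {n1,n2}: {n0,n1} ∩ {n0,n2} = {n0}; idom=n0
  n4: preds {n1,n2,n6}: {n0,n1} ∩ {n0,n2} ∩ {n0,n4,n6} = {n0}; idom=n0
  n5: preds {n2,n3,n4}: {n0,n2} ∩ {n0,n3} ∩ {n0,n4} = {n0}; idom=n0

DF derivation:
  n3←n1: walk n1 to n0
  n3←n2: walk n2 to n0
  n4←n1: walk n1 to n0
  n4←n2: walk n2 to n0
  n4←n6: walk n6→n4 to n0
  n5←n2: walk n2 to n0
  n5←n3: walk n3 to n0
  n5←n4: walk n4 to n0
  n0 → ∅
  n1 → {n3,n4}
  n2 → {n3,n4,n5}
  n3 → {n5}
  n4 → {n4,n5}
  n5 → ∅
  n6 → {n4}

DF(n1) = ["n3", "n4"]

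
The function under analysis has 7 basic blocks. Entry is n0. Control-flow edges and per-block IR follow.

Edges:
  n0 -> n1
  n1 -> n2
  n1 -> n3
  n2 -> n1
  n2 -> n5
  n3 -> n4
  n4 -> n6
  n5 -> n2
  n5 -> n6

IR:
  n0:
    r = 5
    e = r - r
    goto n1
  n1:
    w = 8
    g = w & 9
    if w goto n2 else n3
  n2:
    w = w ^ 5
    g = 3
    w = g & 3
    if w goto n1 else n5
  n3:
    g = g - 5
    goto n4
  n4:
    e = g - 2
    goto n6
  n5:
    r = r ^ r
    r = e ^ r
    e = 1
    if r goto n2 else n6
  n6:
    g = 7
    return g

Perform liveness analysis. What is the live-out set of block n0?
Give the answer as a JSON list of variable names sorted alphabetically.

Block summaries:
  n0: def={e,r} ue=∅
  n1: def={g,w} ue=∅
  n2: def={g,w} ue={w}
  n3: def={g} ue={g}
  n4: def={e} ue={g}
  n5: def={e,r} ue={e,r}
  n6: def={g} ue=∅

Liveness:
  n0 li=∅ lo={e,r}
  n1 li={e,r} lo={e,g,r,w}
  n2 li={e,r,w} lo={e,r,w}
  n3 li={g} lo={g}
  n4 li={g} lo=∅
  n5 li={e,r,w} lo={e,r,w}
  n6 li=∅ lo=∅

live-out(n0) = ["e", "r"]

Answer: ["e", "r"]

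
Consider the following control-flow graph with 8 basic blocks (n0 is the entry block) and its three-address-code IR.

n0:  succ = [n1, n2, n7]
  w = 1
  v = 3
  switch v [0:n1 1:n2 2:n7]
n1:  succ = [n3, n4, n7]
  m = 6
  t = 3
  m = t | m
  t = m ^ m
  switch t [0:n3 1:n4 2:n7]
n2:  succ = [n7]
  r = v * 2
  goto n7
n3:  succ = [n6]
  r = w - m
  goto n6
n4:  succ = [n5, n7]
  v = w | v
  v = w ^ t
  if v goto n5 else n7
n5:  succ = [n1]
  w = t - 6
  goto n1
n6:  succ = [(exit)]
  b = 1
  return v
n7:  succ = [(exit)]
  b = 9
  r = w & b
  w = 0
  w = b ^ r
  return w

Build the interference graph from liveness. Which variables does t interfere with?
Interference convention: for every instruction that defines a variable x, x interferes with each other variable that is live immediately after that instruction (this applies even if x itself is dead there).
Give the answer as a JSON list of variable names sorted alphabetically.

def/use:
  n0: def={v,w} ue=∅
  n1: def={m,t} ue=∅
  n2: def={r} ue={v}
  n3: def={r} ue={m,w}
  n4: def={v} ue={t,v,w}
  n5: def={w} ue={t}
  n6: def={b} ue={v}
  n7: def={b,r,w} ue={w}

Live sets:
  live n0: ∅→{v,w}
  live n1: {v,w}→{m,t,v,w}
  live n2: {v,w}→{w}
  live n3: {m,v,w}→{v}
  live n4: {t,v,w}→{t,v,w}
  live n5: {t,v}→{v,w}
  live n6: {v}→∅
  live n7: {w}→∅

Conflict graph:
  b↔{r,v,w}
  m↔{t,v,w}
  r↔{b,v,w}
  t↔{m,v,w}
  v↔{b,m,r,t,w}
  w↔{b,m,r,t,v}

N(t) = ["m", "v", "w"]

Answer: ["m", "v", "w"]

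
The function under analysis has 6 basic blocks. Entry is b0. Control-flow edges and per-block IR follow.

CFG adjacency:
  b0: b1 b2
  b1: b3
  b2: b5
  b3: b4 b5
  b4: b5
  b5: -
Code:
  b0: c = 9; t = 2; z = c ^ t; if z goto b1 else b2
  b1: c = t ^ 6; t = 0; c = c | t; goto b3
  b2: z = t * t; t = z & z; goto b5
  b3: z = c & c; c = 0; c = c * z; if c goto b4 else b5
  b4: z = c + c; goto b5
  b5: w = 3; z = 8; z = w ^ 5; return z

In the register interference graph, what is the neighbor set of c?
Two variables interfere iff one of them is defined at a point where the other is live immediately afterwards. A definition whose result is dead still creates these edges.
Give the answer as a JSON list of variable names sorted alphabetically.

Answer: ["t", "z"]

Derivation:
Block summaries:
  b0 def {c,t,z} use ∅
  b1 def {c,t} use {t}
  b2 def {t,z} use {t}
  b3 def {c,z} use {c}
  b4 def {z} use {c}
  b5 def {w,z} use ∅

Backward fixpoint:
  live b0: ∅→{t}
  live b1: {t}→{c}
  live b2: {t}→∅
  live b3: {c}→{c}
  live b4: {c}→∅
  live b5: ∅→∅

Interference:
  c↔{t,z}
  t↔{c,z}
  w↔{z}
  z↔{c,t,w}

N(c) = ["t", "z"]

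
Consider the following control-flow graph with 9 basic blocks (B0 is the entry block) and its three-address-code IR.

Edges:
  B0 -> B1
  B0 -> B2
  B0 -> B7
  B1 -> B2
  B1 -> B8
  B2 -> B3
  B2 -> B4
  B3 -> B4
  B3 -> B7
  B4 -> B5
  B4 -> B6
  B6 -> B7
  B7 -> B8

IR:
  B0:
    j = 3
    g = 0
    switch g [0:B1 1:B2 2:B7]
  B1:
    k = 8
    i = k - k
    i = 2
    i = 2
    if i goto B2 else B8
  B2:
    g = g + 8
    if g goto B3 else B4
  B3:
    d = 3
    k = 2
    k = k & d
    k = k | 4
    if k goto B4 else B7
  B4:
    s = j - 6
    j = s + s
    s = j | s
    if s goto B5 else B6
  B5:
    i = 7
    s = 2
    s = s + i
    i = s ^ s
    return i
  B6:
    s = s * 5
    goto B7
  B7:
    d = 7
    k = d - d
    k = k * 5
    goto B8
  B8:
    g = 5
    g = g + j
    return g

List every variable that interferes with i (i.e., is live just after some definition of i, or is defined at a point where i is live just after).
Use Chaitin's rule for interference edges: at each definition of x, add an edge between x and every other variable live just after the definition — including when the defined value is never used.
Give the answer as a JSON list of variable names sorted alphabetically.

def/use:
  B0: def={g,j} ue=∅
  B1: def={i,k} ue=∅
  B2: def={g} ue={g}
  B3: def={d,k} ue=∅
  B4: def={j,s} ue={j}
  B5: def={i,s} ue=∅
  B6: def={s} ue={s}
  B7: def={d,k} ue=∅
  B8: def={g} ue={j}

Liveness:
  B0 li=∅ lo={g,j}
  B1 li={g,j} lo={g,j}
  B2 li={g,j} lo={j}
  B3 li={j} lo={j}
  B4 li={j} lo={j,s}
  B5 li=∅ lo=∅
  B6 li={j,s} lo={j}
  B7 li={j} lo={j}
  B8 li={j} lo=∅

Interfere edges:
  d: {j,k}
  g: {i,j,k}
  i: {g,j,s}
  j: {d,g,i,k,s}
  k: {d,g,j}
  s: {i,j}

N(i) = ["g", "j", "s"]

Answer: ["g", "j", "s"]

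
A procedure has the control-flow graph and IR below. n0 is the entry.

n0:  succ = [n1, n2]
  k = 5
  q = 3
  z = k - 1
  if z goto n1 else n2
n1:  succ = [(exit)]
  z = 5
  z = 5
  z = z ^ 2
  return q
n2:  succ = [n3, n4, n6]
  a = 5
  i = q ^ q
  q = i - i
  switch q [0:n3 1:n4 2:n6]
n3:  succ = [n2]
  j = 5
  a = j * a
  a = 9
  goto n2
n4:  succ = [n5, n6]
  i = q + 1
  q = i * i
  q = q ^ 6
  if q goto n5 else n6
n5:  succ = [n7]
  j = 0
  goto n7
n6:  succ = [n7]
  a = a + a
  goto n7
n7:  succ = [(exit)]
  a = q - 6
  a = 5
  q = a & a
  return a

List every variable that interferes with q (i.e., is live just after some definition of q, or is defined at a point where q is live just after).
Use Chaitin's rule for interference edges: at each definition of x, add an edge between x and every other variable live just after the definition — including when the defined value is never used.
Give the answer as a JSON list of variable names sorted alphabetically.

Answer: ["a", "j", "k", "z"]

Derivation:
def/use:
  n0: def={k,q,z} ue=∅
  n1: def={z} ue={q}
  n2: def={a,i,q} ue={q}
  n3: def={a,j} ue={a}
  n4: def={i,q} ue={q}
  n5: def={j} ue=∅
  n6: def={a} ue={a}
  n7: def={a,q} ue={q}

Backward fixpoint:
  n0: in=∅ out={q}
  n1: in={q} out=∅
  n2: in={q} out={a,q}
  n3: in={a,q} out={q}
  n4: in={a,q} out={a,q}
  n5: in={q} out={q}
  n6: in={a,q} out={q}
  n7: in={q} out=∅

Conflict graph:
  a — {i,j,q}
  i — {a}
  j — {a,q}
  k — {q}
  q — {a,j,k,z}
  z — {q}

N(q) = ["a", "j", "k", "z"]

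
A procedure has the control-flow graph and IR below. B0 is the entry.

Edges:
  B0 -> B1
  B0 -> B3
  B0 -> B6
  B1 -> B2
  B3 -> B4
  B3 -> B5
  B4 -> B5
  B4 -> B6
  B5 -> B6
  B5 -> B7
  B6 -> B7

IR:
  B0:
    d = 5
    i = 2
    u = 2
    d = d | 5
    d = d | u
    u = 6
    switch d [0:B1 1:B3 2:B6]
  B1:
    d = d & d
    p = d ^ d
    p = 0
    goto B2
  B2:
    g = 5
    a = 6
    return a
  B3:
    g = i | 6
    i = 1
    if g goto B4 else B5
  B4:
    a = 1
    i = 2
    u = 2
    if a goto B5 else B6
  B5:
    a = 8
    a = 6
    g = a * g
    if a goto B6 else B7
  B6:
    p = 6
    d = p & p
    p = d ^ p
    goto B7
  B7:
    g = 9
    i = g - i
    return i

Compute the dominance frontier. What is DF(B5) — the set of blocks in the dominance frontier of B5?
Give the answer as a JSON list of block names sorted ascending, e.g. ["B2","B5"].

Answer: ["B6", "B7"]

Working:
idom tree: B1←B0 B2←B1 B3←B0 B4←B3 B5←B3 B6←B0 B7←B0
Dom∩ at merges:
  B5: preds {B3,B4}: {B0,B3} ∩ {B0,B3,B4} = {B0,B3}; idom=B3
  B6: preds {B0,B4,B5}: {B0} ∩ {B0,B3,B4} ∩ {B0,B3,B5} = {B0}; idom=B0
  B7: preds {B5,B6}: {B0,B3,B5} ∩ {B0,B6} = {B0}; idom=B0

Frontier:
  join B5 pred B3: · stop@B3
  join B5 pred B4: B4 stop@B3
  join B6 pred B0: · stop@B0
  join B6 pred B4: B4→B3 stop@B0
  join B6 pred B5: B5→B3 stop@B0
  join B7 pred B5: B5→B3 stop@B0
  join B7 pred B6: B6 stop@B0
  DF(B0)=∅
  DF(B1)=∅
  DF(B2)=∅
  DF(B3)={B6,B7}
  DF(B4)={B5,B6}
  DF(B5)={B6,B7}
  DF(B6)={B7}
  DF(B7)=∅

DF(B5) = ["B6", "B7"]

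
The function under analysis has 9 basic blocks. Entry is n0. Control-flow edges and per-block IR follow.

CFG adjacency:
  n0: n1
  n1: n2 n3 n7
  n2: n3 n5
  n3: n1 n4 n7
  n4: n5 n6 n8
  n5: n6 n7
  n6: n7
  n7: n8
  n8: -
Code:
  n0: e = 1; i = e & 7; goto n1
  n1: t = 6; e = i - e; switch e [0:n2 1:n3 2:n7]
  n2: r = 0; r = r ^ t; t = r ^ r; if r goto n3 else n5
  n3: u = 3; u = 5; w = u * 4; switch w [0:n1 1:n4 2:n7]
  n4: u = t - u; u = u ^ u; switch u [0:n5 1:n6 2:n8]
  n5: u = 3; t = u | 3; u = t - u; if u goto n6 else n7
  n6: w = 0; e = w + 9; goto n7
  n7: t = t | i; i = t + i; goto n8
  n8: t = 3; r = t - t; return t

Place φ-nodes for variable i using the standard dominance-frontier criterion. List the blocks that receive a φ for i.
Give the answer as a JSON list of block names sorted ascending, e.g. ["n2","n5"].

idom tree: n1←n0 n2←n1 n3←n1 n4←n3 n5←n1 n6←n1 n7←n1 n8←n1
Dom∩ at merges:
  n1: preds {n0,n3}: {n0} ∩ {n0,n1,n3} = {n0}; idom=n0
  n3: preds {n1,n2}: {n0,n1} ∩ {n0,n1,n2} = {n0,n1}; idom=n1
  n5: preds {n2,n4}: {n0,n1,n2} ∩ {n0,n1,n3,n4} = {n0,n1}; idom=n1
  n6: preds {n4,n5}: {n0,n1,n3,n4} ∩ {n0,n1,n5} = {n0,n1}; idom=n1
  n7: preds {n1,n3,n5,n6}: {n0,n1} ∩ {n0,n1,n3} ∩ {n0,n1,n5} ∩ {n0,n1,n6} = {n0,n1}; idom=n1
  n8: preds {n4,n7}: {n0,n1,n3,n4} ∩ {n0,n1,n7} = {n0,n1}; idom=n1

DF derivation:
  n1←n0: walk · to n0
  n1←n3: walk n3→n1 to n0
  n3←n1: walk · to n1
  n3←n2: walk n2 to n1
  n5←n2: walk n2 to n1
  n5←n4: walk n4→n3 to n1
  n6←n4: walk n4→n3 to n1
  n6←n5: walk n5 to n1
  n7←n1: walk · to n1
  n7←n3: walk n3 to n1
  n7←n5: walk n5 to n1
  n7←n6: walk n6 to n1
  n8←n4: walk n4→n3 to n1
  n8←n7: walk n7 to n1
  n0 → ∅
  n1 → {n1}
  n2 → {n3,n5}
  n3 → {n1,n5,n6,n7,n8}
  n4 → {n5,n6,n8}
  n5 → {n6,n7}
  n6 → {n7}
  n7 → {n8}
  n8 → ∅

φ for i: defs {n0,n7}
  DF⁺ = {n8}

Answer: ["n8"]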